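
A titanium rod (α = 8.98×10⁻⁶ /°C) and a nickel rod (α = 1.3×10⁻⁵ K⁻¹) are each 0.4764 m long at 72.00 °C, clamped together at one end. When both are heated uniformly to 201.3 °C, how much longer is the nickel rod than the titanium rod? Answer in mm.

0.248 mm

ΔT = 129.30 K
titanium: ΔL = 8.98×10⁻⁶ × 0.4764 m × 129.30 = 5.5315×10⁻⁴ m = 0.55315 mm
nickel: ΔL = 1.3×10⁻⁵ × 0.4764 m × 129.30 = 8.0078×10⁻⁴ m = 0.80078 mm
difference = 0.80078 − 0.55315 = 0.24763 mm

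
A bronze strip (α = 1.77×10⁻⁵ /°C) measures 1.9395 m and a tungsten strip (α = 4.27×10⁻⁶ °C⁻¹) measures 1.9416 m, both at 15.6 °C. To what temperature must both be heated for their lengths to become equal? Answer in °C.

L₁(1 + α₁ΔT) = L₂(1 + α₂ΔT) ⇒ ΔT = (L₂ − L₁)/(α₁L₁ − α₂L₂)
L₂ − L₁ = 1.9416 − 1.9395 = 2.10×10⁻³ m
α₁L₁ − α₂L₂ = 1.77×10⁻⁵×1.9395 − 4.27×10⁻⁶×1.9416 = 2.6038518×10⁻⁵ m/K
ΔT = 2.10×10⁻³ / 2.6038518×10⁻⁵ = 80.6498 K
T = 15.6 + 80.6498 = 96.2498 °C

T = 96.25 °C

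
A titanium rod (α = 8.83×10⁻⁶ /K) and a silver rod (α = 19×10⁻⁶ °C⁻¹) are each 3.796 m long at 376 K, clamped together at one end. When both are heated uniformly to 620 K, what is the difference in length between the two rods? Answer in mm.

ΔT = 244 K
titanium: ΔL = 8.83×10⁻⁶ × 3.796 m × 244 = 8.1786×10⁻³ m = 8.1786 mm
silver: ΔL = 19×10⁻⁶ × 3.796 m × 244 = 1.7598×10⁻² m = 17.598 mm
difference = 17.598 − 8.1786 = 9.4194 mm

9.42 mm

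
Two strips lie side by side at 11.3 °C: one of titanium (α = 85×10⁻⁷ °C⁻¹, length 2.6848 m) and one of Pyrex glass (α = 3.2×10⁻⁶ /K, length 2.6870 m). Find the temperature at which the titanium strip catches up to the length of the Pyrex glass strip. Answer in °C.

T = 166.0 °C

L₁(1 + α₁ΔT) = L₂(1 + α₂ΔT) ⇒ ΔT = (L₂ − L₁)/(α₁L₁ − α₂L₂)
L₂ − L₁ = 2.6870 − 2.6848 = 2.20×10⁻³ m
α₁L₁ − α₂L₂ = 85×10⁻⁷×2.6848 − 3.2×10⁻⁶×2.6870 = 1.42224×10⁻⁵ m/K
ΔT = 2.20×10⁻³ / 1.42224×10⁻⁵ = 154.686 K
T = 11.3 + 154.686 = 165.986 °C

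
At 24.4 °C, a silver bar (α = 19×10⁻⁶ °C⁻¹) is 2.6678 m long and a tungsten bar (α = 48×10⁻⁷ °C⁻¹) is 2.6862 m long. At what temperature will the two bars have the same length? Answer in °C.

L₁(1 + α₁ΔT) = L₂(1 + α₂ΔT) ⇒ ΔT = (L₂ − L₁)/(α₁L₁ − α₂L₂)
L₂ − L₁ = 2.6862 − 2.6678 = 1.84×10⁻² m
α₁L₁ − α₂L₂ = 19×10⁻⁶×2.6678 − 48×10⁻⁷×2.6862 = 3.779444×10⁻⁵ m/K
ΔT = 1.84×10⁻² / 3.779444×10⁻⁵ = 486.844 K
T = 24.4 + 486.844 = 511.244 °C

T = 511.2 °C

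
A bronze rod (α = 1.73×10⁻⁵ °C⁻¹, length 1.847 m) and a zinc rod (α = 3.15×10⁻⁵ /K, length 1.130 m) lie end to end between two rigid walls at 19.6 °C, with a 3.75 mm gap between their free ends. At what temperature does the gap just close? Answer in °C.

Gap closes when ΔL₁ + ΔL₂ = 3.75 mm = 3.75×10⁻³ m
(α₁L₁ + α₂L₂)ΔT = g
α₁L₁ + α₂L₂ = 1.73×10⁻⁵×1.847 + 3.15×10⁻⁵×1.130 = 6.75481×10⁻⁵ m/K
ΔT = 3.75×10⁻³ / 6.75481×10⁻⁵ = 55.516 K
T = 19.6 + 55.516 = 75.116 °C

T = 75.1 °C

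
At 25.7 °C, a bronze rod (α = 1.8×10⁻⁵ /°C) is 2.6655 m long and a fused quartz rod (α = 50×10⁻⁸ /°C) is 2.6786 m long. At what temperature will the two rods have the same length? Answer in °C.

T = 306.6 °C

L₁(1 + α₁ΔT) = L₂(1 + α₂ΔT) ⇒ ΔT = (L₂ − L₁)/(α₁L₁ − α₂L₂)
L₂ − L₁ = 2.6786 − 2.6655 = 1.31×10⁻² m
α₁L₁ − α₂L₂ = 1.8×10⁻⁵×2.6655 − 50×10⁻⁸×2.6786 = 4.66397×10⁻⁵ m/K
ΔT = 1.31×10⁻² / 4.66397×10⁻⁵ = 280.877 K
T = 25.7 + 280.877 = 306.577 °C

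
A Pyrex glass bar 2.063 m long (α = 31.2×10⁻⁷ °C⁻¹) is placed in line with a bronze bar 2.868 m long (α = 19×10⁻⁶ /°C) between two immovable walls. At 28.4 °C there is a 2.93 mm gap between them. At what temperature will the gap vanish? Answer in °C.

T = 76.5 °C

α₁L₁ = 6.43656×10⁻⁶ m/K, α₂L₂ = 5.4492×10⁻⁵ m/K → total 6.092856×10⁻⁵ m/K
ΔT = g/(α₁L₁+α₂L₂) = 2.93×10⁻³ / 6.092856×10⁻⁵ = 48.089 K
T = 28.4 + 48.089 = 76.489 °C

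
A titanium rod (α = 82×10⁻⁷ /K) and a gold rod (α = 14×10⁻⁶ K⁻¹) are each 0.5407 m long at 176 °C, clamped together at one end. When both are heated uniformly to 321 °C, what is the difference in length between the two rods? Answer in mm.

0.455 mm

ΔT = 145 K
titanium: ΔL = 82×10⁻⁷ × 0.5407 m × 145 = 6.4289×10⁻⁴ m = 0.64289 mm
gold: ΔL = 14×10⁻⁶ × 0.5407 m × 145 = 1.0976×10⁻³ m = 1.0976 mm
difference = 1.0976 − 0.64289 = 0.45471 mm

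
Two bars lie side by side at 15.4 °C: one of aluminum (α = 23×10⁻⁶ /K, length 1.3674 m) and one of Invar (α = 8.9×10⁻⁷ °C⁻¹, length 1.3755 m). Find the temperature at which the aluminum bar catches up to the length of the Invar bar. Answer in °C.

T = 283.4 °C

Equal length when α₁L₁ΔT − α₂L₂ΔT = L₂ − L₁ = 8.10×10⁻³ m
α₁L₁ = 3.14502×10⁻⁵, α₂L₂ = 1.224195×10⁻⁶ → Δ(αL) = 3.0226005×10⁻⁵ m/K
ΔT = 8.10×10⁻³ / 3.0226005×10⁻⁵ = 267.981 K, so T = 15.4 + 267.981 = 283.381 °C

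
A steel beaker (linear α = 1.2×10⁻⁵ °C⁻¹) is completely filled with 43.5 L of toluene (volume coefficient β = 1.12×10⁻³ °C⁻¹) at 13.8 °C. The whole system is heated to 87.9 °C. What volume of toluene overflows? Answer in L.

The beaker also expands: β_container ≈ 3α = 3.6×10⁻⁵ /K
Net overflow = V₀(β_liq − 3α_cont)ΔT
β − 3α = 1.12×10⁻³ − 3.6×10⁻⁵ = 1.084×10⁻³ /K; ΔT = 74.1 K
ΔV = 43.5 × 1.084×10⁻³ × 74.1 = 3.49 L

3.49 L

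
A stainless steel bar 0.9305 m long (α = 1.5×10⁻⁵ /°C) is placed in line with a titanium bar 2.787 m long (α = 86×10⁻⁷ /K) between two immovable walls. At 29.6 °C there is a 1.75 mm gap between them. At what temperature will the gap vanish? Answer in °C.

Gap closes when ΔL₁ + ΔL₂ = 1.75 mm = 1.75×10⁻³ m
(α₁L₁ + α₂L₂)ΔT = g
α₁L₁ + α₂L₂ = 1.5×10⁻⁵×0.9305 + 86×10⁻⁷×2.787 = 3.79257×10⁻⁵ m/K
ΔT = 1.75×10⁻³ / 3.79257×10⁻⁵ = 46.143 K
T = 29.6 + 46.143 = 75.743 °C

T = 75.7 °C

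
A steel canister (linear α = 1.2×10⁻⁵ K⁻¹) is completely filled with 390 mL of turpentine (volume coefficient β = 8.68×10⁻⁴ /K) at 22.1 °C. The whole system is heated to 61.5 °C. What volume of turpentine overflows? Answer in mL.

The canister also expands: β_container ≈ 3α = 3.6×10⁻⁵ /K
Net overflow = V₀(β_liq − 3α_cont)ΔT
β − 3α = 8.68×10⁻⁴ − 3.6×10⁻⁵ = 8.32×10⁻⁴ /K; ΔT = 39.4 K
ΔV = 390 × 8.32×10⁻⁴ × 39.4 = 12.8 mL

12.8 mL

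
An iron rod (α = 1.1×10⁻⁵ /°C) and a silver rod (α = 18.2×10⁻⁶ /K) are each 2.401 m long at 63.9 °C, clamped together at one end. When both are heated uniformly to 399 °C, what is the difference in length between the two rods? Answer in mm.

ΔT = 335.1 K
iron: ΔL = 1.1×10⁻⁵ × 2.401 m × 335.1 = 8.8503×10⁻³ m = 8.8503 mm
silver: ΔL = 18.2×10⁻⁶ × 2.401 m × 335.1 = 1.4643×10⁻² m = 14.643 mm
difference = 14.643 − 8.8503 = 5.7927 mm

5.79 mm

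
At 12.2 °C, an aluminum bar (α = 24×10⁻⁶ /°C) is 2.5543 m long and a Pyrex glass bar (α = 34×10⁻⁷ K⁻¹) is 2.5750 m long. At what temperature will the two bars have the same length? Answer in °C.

T = 406.1 °C

Equal length when α₁L₁ΔT − α₂L₂ΔT = L₂ − L₁ = 2.07×10⁻² m
α₁L₁ = 6.13032×10⁻⁵, α₂L₂ = 8.755×10⁻⁶ → Δ(αL) = 5.25482×10⁻⁵ m/K
ΔT = 2.07×10⁻² / 5.25482×10⁻⁵ = 393.924 K, so T = 12.2 + 393.924 = 406.124 °C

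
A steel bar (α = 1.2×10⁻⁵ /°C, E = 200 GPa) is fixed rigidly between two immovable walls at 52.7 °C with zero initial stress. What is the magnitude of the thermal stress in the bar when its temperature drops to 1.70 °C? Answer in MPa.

Fully constrained: the free strain ε = αΔT is blocked, so σ = Eε = EαΔT.
|ΔT| = 51.00 K
σ = 200×10⁹ × 1.2×10⁻⁵ × 51.00 = 1.22×10⁸ Pa

σ = 122 MPa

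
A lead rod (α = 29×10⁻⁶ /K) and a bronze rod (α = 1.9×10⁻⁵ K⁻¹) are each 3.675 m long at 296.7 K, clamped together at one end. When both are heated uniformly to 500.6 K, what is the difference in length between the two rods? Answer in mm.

ΔT = 203.9 K
lead: ΔL = 29×10⁻⁶ × 3.675 m × 203.9 = 2.1731×10⁻² m = 21.731 mm
bronze: ΔL = 1.9×10⁻⁵ × 3.675 m × 203.9 = 1.4237×10⁻² m = 14.237 mm
difference = 21.731 − 14.237 = 7.494 mm

7.49 mm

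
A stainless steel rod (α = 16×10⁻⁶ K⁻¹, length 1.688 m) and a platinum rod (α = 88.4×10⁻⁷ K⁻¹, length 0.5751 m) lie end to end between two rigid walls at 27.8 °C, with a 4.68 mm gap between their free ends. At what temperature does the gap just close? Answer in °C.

Gap closes when ΔL₁ + ΔL₂ = 4.68 mm = 4.68×10⁻³ m
(α₁L₁ + α₂L₂)ΔT = g
α₁L₁ + α₂L₂ = 16×10⁻⁶×1.688 + 88.4×10⁻⁷×0.5751 = 3.2091884×10⁻⁵ m/K
ΔT = 4.68×10⁻³ / 3.2091884×10⁻⁵ = 145.83 K
T = 27.8 + 145.83 = 173.63 °C

T = 174 °C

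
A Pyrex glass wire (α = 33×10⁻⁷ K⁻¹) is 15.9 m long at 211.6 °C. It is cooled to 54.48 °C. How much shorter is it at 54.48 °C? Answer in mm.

ΔL = 8.24 mm

|ΔT| = |54.48 − 211.6| = 157.12 K
ΔL = αL₀ΔT = (33×10⁻⁷)(15.9)(157.12) = 8.24×10⁻³ m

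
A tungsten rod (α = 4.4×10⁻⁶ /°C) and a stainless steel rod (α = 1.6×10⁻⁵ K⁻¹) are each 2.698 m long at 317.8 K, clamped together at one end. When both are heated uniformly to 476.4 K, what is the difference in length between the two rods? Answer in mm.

4.96 mm

ΔT = 158.6 K
tungsten: ΔL = 4.4×10⁻⁶ × 2.698 m × 158.6 = 1.8828×10⁻³ m = 1.8828 mm
stainless steel: ΔL = 1.6×10⁻⁵ × 2.698 m × 158.6 = 6.8464×10⁻³ m = 6.8464 mm
difference = 6.8464 − 1.8828 = 4.9636 mm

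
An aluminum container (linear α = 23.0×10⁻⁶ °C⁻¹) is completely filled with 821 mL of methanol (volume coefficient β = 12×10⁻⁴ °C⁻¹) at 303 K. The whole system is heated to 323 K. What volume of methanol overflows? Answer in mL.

The container also expands: β_container ≈ 3α = 6.9×10⁻⁵ /K
Net overflow = V₀(β_liq − 3α_cont)ΔT
β − 3α = 1.20×10⁻³ − 6.9×10⁻⁵ = 1.131×10⁻³ /K; ΔT = 20 K
ΔV = 821 × 1.131×10⁻³ × 20 = 18.6 mL

18.6 mL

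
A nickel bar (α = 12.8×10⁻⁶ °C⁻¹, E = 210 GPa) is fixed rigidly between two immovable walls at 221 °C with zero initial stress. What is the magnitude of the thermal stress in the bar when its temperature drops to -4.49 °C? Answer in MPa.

Fully constrained: the free strain ε = αΔT is blocked, so σ = Eε = EαΔT.
|ΔT| = 225.49 K
σ = 210×10⁹ × 12.8×10⁻⁶ × 225.49 = 6.06×10⁸ Pa

σ = 606 MPa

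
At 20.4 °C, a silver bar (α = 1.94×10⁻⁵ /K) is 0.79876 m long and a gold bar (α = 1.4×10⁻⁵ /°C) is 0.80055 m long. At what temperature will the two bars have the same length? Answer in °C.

L₁(1 + α₁ΔT) = L₂(1 + α₂ΔT) ⇒ ΔT = (L₂ − L₁)/(α₁L₁ − α₂L₂)
L₂ − L₁ = 0.80055 − 0.79876 = 1.79×10⁻³ m
α₁L₁ − α₂L₂ = 1.94×10⁻⁵×0.79876 − 1.4×10⁻⁵×0.80055 = 4.288244×10⁻⁶ m/K
ΔT = 1.79×10⁻³ / 4.288244×10⁻⁶ = 417.420 K
T = 20.4 + 417.420 = 437.820 °C

T = 437.8 °C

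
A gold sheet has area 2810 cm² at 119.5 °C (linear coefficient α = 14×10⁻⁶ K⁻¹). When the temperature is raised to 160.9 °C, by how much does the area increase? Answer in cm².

ΔA = 3.26 cm²

Area coefficient ≈ 2α; |ΔT| = 41.4 K
ΔA = 2αA₀ΔT = 2(14×10⁻⁶)(2810)(41.4) = 3.26 cm²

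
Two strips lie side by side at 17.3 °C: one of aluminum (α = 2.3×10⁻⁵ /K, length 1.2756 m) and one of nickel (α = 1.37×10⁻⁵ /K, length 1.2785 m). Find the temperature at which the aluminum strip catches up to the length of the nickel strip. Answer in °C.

Equal length when α₁L₁ΔT − α₂L₂ΔT = L₂ − L₁ = 2.90×10⁻³ m
α₁L₁ = 2.93388×10⁻⁵, α₂L₂ = 1.751545×10⁻⁵ → Δ(αL) = 1.182335×10⁻⁵ m/K
ΔT = 2.90×10⁻³ / 1.182335×10⁻⁵ = 245.277 K, so T = 17.3 + 245.277 = 262.577 °C

T = 262.6 °C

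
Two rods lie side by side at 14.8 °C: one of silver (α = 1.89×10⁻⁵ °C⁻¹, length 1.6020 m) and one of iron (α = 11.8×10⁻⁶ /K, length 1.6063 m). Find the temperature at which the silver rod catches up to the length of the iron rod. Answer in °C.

Equal length when α₁L₁ΔT − α₂L₂ΔT = L₂ − L₁ = 4.30×10⁻³ m
α₁L₁ = 3.02778×10⁻⁵, α₂L₂ = 1.895434×10⁻⁵ → Δ(αL) = 1.132346×10⁻⁵ m/K
ΔT = 4.30×10⁻³ / 1.132346×10⁻⁵ = 379.743 K, so T = 14.8 + 379.743 = 394.543 °C

T = 394.5 °C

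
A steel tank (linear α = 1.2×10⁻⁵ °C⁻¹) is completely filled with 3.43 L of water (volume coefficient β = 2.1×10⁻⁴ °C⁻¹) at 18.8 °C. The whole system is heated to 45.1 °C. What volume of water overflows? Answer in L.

The tank also expands: β_container ≈ 3α = 3.6×10⁻⁵ /K
Net overflow = V₀(β_liq − 3α_cont)ΔT
β − 3α = 2.10×10⁻⁴ − 3.6×10⁻⁵ = 1.74×10⁻⁴ /K; ΔT = 26.3 K
ΔV = 3.43 × 1.74×10⁻⁴ × 26.3 = 0.0157 L

0.0157 L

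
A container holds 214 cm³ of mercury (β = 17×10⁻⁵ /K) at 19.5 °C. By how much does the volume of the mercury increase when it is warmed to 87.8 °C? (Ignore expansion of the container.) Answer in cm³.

ΔV = 2.48 cm³

|ΔT| = |87.8 − 19.5| = 68.3 K
ΔV = βV₀ΔT = (17×10⁻⁵)(214)(68.3) = 2.48 cm³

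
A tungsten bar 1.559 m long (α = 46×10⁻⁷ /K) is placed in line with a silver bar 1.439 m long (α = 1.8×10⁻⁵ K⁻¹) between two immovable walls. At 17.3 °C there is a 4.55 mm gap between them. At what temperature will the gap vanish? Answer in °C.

T = 155 °C

Gap closes when ΔL₁ + ΔL₂ = 4.55 mm = 4.55×10⁻³ m
(α₁L₁ + α₂L₂)ΔT = g
α₁L₁ + α₂L₂ = 46×10⁻⁷×1.559 + 1.8×10⁻⁵×1.439 = 3.30734×10⁻⁵ m/K
ΔT = 4.55×10⁻³ / 3.30734×10⁻⁵ = 137.57 K
T = 17.3 + 137.57 = 154.87 °C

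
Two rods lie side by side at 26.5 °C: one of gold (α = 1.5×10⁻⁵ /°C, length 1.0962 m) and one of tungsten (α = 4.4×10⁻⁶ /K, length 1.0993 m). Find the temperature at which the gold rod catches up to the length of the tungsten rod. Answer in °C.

T = 293.6 °C

L₁(1 + α₁ΔT) = L₂(1 + α₂ΔT) ⇒ ΔT = (L₂ − L₁)/(α₁L₁ − α₂L₂)
L₂ − L₁ = 1.0993 − 1.0962 = 3.10×10⁻³ m
α₁L₁ − α₂L₂ = 1.5×10⁻⁵×1.0962 − 4.4×10⁻⁶×1.0993 = 1.160608×10⁻⁵ m/K
ΔT = 3.10×10⁻³ / 1.160608×10⁻⁵ = 267.101 K
T = 26.5 + 267.101 = 293.601 °C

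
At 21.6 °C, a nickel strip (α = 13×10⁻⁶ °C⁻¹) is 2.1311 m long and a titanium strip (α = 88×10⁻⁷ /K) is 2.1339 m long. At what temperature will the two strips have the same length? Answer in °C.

T = 335.3 °C

Equal length when α₁L₁ΔT − α₂L₂ΔT = L₂ − L₁ = 2.80×10⁻³ m
α₁L₁ = 2.77043×10⁻⁵, α₂L₂ = 1.877832×10⁻⁵ → Δ(αL) = 8.92598×10⁻⁶ m/K
ΔT = 2.80×10⁻³ / 8.92598×10⁻⁶ = 313.691 K, so T = 21.6 + 313.691 = 335.291 °C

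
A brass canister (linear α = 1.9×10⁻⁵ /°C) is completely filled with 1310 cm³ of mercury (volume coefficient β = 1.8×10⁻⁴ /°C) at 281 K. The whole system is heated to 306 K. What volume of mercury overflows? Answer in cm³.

The canister also expands: β_container ≈ 3α = 5.7×10⁻⁵ /K
Net overflow = V₀(β_liq − 3α_cont)ΔT
β − 3α = 1.80×10⁻⁴ − 5.7×10⁻⁵ = 1.23×10⁻⁴ /K; ΔT = 25 K
ΔV = 1310 × 1.23×10⁻⁴ × 25 = 4.03 cm³

4.03 cm³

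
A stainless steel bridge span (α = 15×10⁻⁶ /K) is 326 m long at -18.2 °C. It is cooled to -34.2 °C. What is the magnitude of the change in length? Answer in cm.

ΔL = 7.82 cm

|ΔT| = |-34.2 − (-18.2)| = 16.0 K
ΔL = αL₀ΔT = (15×10⁻⁶)(326)(16.0) = 7.82×10⁻² m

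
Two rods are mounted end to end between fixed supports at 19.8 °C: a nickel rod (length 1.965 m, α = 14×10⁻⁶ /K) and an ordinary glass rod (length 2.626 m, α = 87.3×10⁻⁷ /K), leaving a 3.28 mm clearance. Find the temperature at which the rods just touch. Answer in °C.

T = 84.8 °C

α₁L₁ = 2.751×10⁻⁵ m/K, α₂L₂ = 2.292498×10⁻⁵ m/K → total 5.043498×10⁻⁵ m/K
ΔT = g/(α₁L₁+α₂L₂) = 3.28×10⁻³ / 5.043498×10⁻⁵ = 65.034 K
T = 19.8 + 65.034 = 84.834 °C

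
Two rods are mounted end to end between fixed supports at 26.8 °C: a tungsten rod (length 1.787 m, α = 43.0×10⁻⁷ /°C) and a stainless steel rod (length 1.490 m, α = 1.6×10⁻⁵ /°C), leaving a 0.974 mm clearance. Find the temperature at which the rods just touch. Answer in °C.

Gap closes when ΔL₁ + ΔL₂ = 0.974 mm = 9.74×10⁻⁴ m
(α₁L₁ + α₂L₂)ΔT = g
α₁L₁ + α₂L₂ = 43.0×10⁻⁷×1.787 + 1.6×10⁻⁵×1.490 = 3.15241×10⁻⁵ m/K
ΔT = 9.74×10⁻⁴ / 3.15241×10⁻⁵ = 30.897 K
T = 26.8 + 30.897 = 57.697 °C

T = 57.7 °C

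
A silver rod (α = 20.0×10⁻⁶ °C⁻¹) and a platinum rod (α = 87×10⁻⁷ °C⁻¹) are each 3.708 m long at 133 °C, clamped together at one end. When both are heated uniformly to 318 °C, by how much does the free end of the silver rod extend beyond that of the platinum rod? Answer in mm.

ΔT = 185 K
silver: ΔL = 20.0×10⁻⁶ × 3.708 m × 185 = 1.3720×10⁻² m = 13.720 mm
platinum: ΔL = 87×10⁻⁷ × 3.708 m × 185 = 5.9680×10⁻³ m = 5.9680 mm
difference = 13.720 − 5.9680 = 7.752 mm

7.75 mm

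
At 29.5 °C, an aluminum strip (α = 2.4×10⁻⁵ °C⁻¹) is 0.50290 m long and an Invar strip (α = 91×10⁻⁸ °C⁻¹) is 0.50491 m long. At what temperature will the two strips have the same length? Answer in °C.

T = 202.6 °C

Equal length when α₁L₁ΔT − α₂L₂ΔT = L₂ − L₁ = 2.01×10⁻³ m
α₁L₁ = 1.20696×10⁻⁵, α₂L₂ = 4.594681×10⁻⁷ → Δ(αL) = 1.16101319×10⁻⁵ m/K
ΔT = 2.01×10⁻³ / 1.16101319×10⁻⁵ = 173.125 K, so T = 29.5 + 173.125 = 202.625 °C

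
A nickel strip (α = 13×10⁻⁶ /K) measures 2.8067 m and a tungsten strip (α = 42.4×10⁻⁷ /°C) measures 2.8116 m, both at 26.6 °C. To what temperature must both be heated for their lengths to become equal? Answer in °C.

L₁(1 + α₁ΔT) = L₂(1 + α₂ΔT) ⇒ ΔT = (L₂ − L₁)/(α₁L₁ − α₂L₂)
L₂ − L₁ = 2.8116 − 2.8067 = 4.90×10⁻³ m
α₁L₁ − α₂L₂ = 13×10⁻⁶×2.8067 − 42.4×10⁻⁷×2.8116 = 2.4565916×10⁻⁵ m/K
ΔT = 4.90×10⁻³ / 2.4565916×10⁻⁵ = 199.463 K
T = 26.6 + 199.463 = 226.063 °C

T = 226.1 °C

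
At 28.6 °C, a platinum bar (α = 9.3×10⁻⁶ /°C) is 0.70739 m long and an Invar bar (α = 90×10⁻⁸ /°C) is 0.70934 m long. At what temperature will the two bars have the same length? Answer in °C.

Equal length when α₁L₁ΔT − α₂L₂ΔT = L₂ − L₁ = 1.95×10⁻³ m
α₁L₁ = 6.578727×10⁻⁶, α₂L₂ = 6.38406×10⁻⁷ → Δ(αL) = 5.940321×10⁻⁶ m/K
ΔT = 1.95×10⁻³ / 5.940321×10⁻⁶ = 328.265 K, so T = 28.6 + 328.265 = 356.865 °C

T = 356.9 °C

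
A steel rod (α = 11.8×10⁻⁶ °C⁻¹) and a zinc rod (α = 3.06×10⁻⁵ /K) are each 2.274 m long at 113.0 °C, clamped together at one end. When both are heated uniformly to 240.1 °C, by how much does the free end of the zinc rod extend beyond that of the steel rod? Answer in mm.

ΔT = 127.1 K
steel: ΔL = 11.8×10⁻⁶ × 2.274 m × 127.1 = 3.4105×10⁻³ m = 3.4105 mm
zinc: ΔL = 3.06×10⁻⁵ × 2.274 m × 127.1 = 8.8442×10⁻³ m = 8.8442 mm
difference = 8.8442 − 3.4105 = 5.4337 mm

5.43 mm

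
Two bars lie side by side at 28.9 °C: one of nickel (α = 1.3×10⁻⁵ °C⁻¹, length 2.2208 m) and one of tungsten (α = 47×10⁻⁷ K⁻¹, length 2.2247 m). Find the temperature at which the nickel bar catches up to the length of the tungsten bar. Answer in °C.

T = 240.7 °C

L₁(1 + α₁ΔT) = L₂(1 + α₂ΔT) ⇒ ΔT = (L₂ − L₁)/(α₁L₁ − α₂L₂)
L₂ − L₁ = 2.2247 − 2.2208 = 3.90×10⁻³ m
α₁L₁ − α₂L₂ = 1.3×10⁻⁵×2.2208 − 47×10⁻⁷×2.2247 = 1.841431×10⁻⁵ m/K
ΔT = 3.90×10⁻³ / 1.841431×10⁻⁵ = 211.792 K
T = 28.9 + 211.792 = 240.692 °C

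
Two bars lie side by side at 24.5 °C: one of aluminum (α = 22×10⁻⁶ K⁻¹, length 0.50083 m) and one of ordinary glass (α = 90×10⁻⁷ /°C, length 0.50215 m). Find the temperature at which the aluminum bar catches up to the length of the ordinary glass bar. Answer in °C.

T = 227.6 °C

L₁(1 + α₁ΔT) = L₂(1 + α₂ΔT) ⇒ ΔT = (L₂ − L₁)/(α₁L₁ − α₂L₂)
L₂ − L₁ = 0.50215 − 0.50083 = 1.32×10⁻³ m
α₁L₁ − α₂L₂ = 22×10⁻⁶×0.50083 − 90×10⁻⁷×0.50215 = 6.49891×10⁻⁶ m/K
ΔT = 1.32×10⁻³ / 6.49891×10⁻⁶ = 203.111 K
T = 24.5 + 203.111 = 227.611 °C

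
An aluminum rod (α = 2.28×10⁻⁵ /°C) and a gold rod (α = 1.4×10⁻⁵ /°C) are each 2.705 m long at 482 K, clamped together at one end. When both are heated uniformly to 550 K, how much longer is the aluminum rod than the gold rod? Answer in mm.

ΔT = 68 K
aluminum: ΔL = 2.28×10⁻⁵ × 2.705 m × 68 = 4.1938×10⁻³ m = 4.1938 mm
gold: ΔL = 1.4×10⁻⁵ × 2.705 m × 68 = 2.5752×10⁻³ m = 2.5752 mm
difference = 4.1938 − 2.5752 = 1.6186 mm

1.62 mm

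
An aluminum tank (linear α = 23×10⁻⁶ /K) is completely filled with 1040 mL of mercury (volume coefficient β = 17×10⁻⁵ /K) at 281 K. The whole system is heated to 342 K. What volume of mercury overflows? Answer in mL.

6.41 mL

The tank also expands: β_container ≈ 3α = 6.9×10⁻⁵ /K
Net overflow = V₀(β_liq − 3α_cont)ΔT
β − 3α = 1.70×10⁻⁴ − 6.9×10⁻⁵ = 1.01×10⁻⁴ /K; ΔT = 61 K
ΔV = 1040 × 1.01×10⁻⁴ × 61 = 6.41 mL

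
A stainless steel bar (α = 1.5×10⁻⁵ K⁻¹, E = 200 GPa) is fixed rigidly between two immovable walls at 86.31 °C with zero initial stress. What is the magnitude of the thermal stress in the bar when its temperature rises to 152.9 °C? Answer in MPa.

σ = 200 MPa

Fully constrained: the free strain ε = αΔT is blocked, so σ = Eε = EαΔT.
|ΔT| = 66.59 K
σ = 200×10⁹ × 1.5×10⁻⁵ × 66.59 = 2.00×10⁸ Pa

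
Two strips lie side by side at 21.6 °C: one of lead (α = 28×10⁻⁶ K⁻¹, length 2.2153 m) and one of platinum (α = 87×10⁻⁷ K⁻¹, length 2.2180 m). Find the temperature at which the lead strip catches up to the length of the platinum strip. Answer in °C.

T = 84.78 °C

L₁(1 + α₁ΔT) = L₂(1 + α₂ΔT) ⇒ ΔT = (L₂ − L₁)/(α₁L₁ − α₂L₂)
L₂ − L₁ = 2.2180 − 2.2153 = 2.70×10⁻³ m
α₁L₁ − α₂L₂ = 28×10⁻⁶×2.2153 − 87×10⁻⁷×2.2180 = 4.27318×10⁻⁵ m/K
ΔT = 2.70×10⁻³ / 4.27318×10⁻⁵ = 63.1848 K
T = 21.6 + 63.1848 = 84.7848 °C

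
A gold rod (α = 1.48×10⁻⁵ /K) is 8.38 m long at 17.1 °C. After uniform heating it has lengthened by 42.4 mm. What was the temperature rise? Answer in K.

ΔL = αL₀ΔT ⇒ ΔT = ΔL / (αL₀)
ΔT = 42.4×10⁻³ m / (1.48×10⁻⁵ × 8.38 m) = 341.87 K

ΔT = 342 K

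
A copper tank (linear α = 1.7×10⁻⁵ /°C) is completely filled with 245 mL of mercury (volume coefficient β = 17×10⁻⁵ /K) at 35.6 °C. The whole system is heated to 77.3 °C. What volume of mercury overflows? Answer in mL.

The tank also expands: β_container ≈ 3α = 5.1×10⁻⁵ /K
Net overflow = V₀(β_liq − 3α_cont)ΔT
β − 3α = 1.70×10⁻⁴ − 5.1×10⁻⁵ = 1.19×10⁻⁴ /K; ΔT = 41.7 K
ΔV = 245 × 1.19×10⁻⁴ × 41.7 = 1.22 mL

1.22 mL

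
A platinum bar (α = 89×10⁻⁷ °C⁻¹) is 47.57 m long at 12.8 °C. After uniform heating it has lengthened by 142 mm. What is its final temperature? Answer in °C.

ΔL = αL₀ΔT ⇒ ΔT = ΔL / (αL₀)
ΔT = 142×10⁻³ m / (89×10⁻⁷ × 47.57 m) = 335.40 K
T = 12.8 + 335.40 = 348.20 °C

T = 348 °C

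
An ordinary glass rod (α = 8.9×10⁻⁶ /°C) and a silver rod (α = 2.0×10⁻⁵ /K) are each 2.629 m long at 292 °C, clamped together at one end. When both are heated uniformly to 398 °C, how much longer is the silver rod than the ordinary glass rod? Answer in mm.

ΔT = 106 K
ordinary glass: ΔL = 8.9×10⁻⁶ × 2.629 m × 106 = 2.4802×10⁻³ m = 2.4802 mm
silver: ΔL = 2.0×10⁻⁵ × 2.629 m × 106 = 5.5735×10⁻³ m = 5.5735 mm
difference = 5.5735 − 2.4802 = 3.0933 mm

3.09 mm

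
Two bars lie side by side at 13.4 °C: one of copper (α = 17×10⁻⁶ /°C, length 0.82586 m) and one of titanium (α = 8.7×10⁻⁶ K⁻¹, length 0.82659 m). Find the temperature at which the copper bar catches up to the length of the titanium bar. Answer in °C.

T = 120.0 °C

L₁(1 + α₁ΔT) = L₂(1 + α₂ΔT) ⇒ ΔT = (L₂ − L₁)/(α₁L₁ − α₂L₂)
L₂ − L₁ = 0.82659 − 0.82586 = 7.30×10⁻⁴ m
α₁L₁ − α₂L₂ = 17×10⁻⁶×0.82586 − 8.7×10⁻⁶×0.82659 = 6.848287×10⁻⁶ m/K
ΔT = 7.30×10⁻⁴ / 6.848287×10⁻⁶ = 106.596 K
T = 13.4 + 106.596 = 119.996 °C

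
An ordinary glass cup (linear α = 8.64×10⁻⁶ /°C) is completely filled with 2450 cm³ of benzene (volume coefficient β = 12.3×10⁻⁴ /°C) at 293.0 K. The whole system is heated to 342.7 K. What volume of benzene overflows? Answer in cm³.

The cup also expands: β_container ≈ 3α = 2.592×10⁻⁵ /K
Net overflow = V₀(β_liq − 3α_cont)ΔT
β − 3α = 1.23×10⁻³ − 2.592×10⁻⁵ = 1.20408×10⁻³ /K; ΔT = 49.7 K
ΔV = 2450 × 1.20408×10⁻³ × 49.7 = 147 cm³

147 cm³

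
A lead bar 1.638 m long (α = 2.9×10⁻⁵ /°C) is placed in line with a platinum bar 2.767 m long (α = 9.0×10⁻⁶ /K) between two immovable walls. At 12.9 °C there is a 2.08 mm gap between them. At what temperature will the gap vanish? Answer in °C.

T = 41.6 °C

α₁L₁ = 4.7502×10⁻⁵ m/K, α₂L₂ = 2.4903×10⁻⁵ m/K → total 7.2405×10⁻⁵ m/K
ΔT = g/(α₁L₁+α₂L₂) = 2.08×10⁻³ / 7.2405×10⁻⁵ = 28.727 K
T = 12.9 + 28.727 = 41.627 °C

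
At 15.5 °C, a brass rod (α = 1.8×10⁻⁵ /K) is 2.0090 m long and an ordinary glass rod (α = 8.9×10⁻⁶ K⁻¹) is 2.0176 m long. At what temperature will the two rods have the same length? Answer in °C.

T = 487.9 °C

L₁(1 + α₁ΔT) = L₂(1 + α₂ΔT) ⇒ ΔT = (L₂ − L₁)/(α₁L₁ − α₂L₂)
L₂ − L₁ = 2.0176 − 2.0090 = 8.60×10⁻³ m
α₁L₁ − α₂L₂ = 1.8×10⁻⁵×2.0090 − 8.9×10⁻⁶×2.0176 = 1.820536×10⁻⁵ m/K
ΔT = 8.60×10⁻³ / 1.820536×10⁻⁵ = 472.388 K
T = 15.5 + 472.388 = 487.888 °C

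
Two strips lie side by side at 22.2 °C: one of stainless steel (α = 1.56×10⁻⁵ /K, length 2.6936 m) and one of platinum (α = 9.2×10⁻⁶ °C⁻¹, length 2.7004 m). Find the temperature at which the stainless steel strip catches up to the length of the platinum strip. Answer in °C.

T = 418.1 °C

Equal length when α₁L₁ΔT − α₂L₂ΔT = L₂ − L₁ = 6.80×10⁻³ m
α₁L₁ = 4.202016×10⁻⁵, α₂L₂ = 2.484368×10⁻⁵ → Δ(αL) = 1.717648×10⁻⁵ m/K
ΔT = 6.80×10⁻³ / 1.717648×10⁻⁵ = 395.890 K, so T = 22.2 + 395.890 = 418.090 °C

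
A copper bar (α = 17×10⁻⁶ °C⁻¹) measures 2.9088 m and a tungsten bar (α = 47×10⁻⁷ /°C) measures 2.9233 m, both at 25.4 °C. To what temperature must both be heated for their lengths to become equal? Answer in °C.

L₁(1 + α₁ΔT) = L₂(1 + α₂ΔT) ⇒ ΔT = (L₂ − L₁)/(α₁L₁ − α₂L₂)
L₂ − L₁ = 2.9233 − 2.9088 = 1.45×10⁻² m
α₁L₁ − α₂L₂ = 17×10⁻⁶×2.9088 − 47×10⁻⁷×2.9233 = 3.571009×10⁻⁵ m/K
ΔT = 1.45×10⁻² / 3.571009×10⁻⁵ = 406.048 K
T = 25.4 + 406.048 = 431.448 °C

T = 431.4 °C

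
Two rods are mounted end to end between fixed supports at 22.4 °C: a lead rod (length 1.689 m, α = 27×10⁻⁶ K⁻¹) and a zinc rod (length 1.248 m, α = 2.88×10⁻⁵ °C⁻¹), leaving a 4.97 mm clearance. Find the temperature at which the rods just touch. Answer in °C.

Gap closes when ΔL₁ + ΔL₂ = 4.97 mm = 4.97×10⁻³ m
(α₁L₁ + α₂L₂)ΔT = g
α₁L₁ + α₂L₂ = 27×10⁻⁶×1.689 + 2.88×10⁻⁵×1.248 = 8.15454×10⁻⁵ m/K
ΔT = 4.97×10⁻³ / 8.15454×10⁻⁵ = 60.948 K
T = 22.4 + 60.948 = 83.348 °C

T = 83.3 °C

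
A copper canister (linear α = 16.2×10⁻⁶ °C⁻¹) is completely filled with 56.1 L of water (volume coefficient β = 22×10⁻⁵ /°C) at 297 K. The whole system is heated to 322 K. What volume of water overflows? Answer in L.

0.240 L

The canister also expands: β_container ≈ 3α = 4.86×10⁻⁵ /K
Net overflow = V₀(β_liq − 3α_cont)ΔT
β − 3α = 2.20×10⁻⁴ − 4.86×10⁻⁵ = 1.714×10⁻⁴ /K; ΔT = 25 K
ΔV = 56.1 × 1.714×10⁻⁴ × 25 = 0.240 L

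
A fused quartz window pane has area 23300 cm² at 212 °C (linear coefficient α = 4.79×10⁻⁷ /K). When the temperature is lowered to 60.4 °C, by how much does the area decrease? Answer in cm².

Area coefficient ≈ 2α; |ΔT| = 151.6 K
ΔA = 2αA₀ΔT = 2(4.79×10⁻⁷)(23300)(151.6) = 3.38 cm²

ΔA = 3.38 cm²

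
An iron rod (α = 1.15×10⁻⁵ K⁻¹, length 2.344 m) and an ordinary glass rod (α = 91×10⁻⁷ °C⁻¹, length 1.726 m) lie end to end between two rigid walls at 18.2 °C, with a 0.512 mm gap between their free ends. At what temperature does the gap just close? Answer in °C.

α₁L₁ = 2.6956×10⁻⁵ m/K, α₂L₂ = 1.57066×10⁻⁵ m/K → total 4.26626×10⁻⁵ m/K
ΔT = g/(α₁L₁+α₂L₂) = 5.12×10⁻⁴ / 4.26626×10⁻⁵ = 12.001 K
T = 18.2 + 12.001 = 30.201 °C

T = 30.2 °C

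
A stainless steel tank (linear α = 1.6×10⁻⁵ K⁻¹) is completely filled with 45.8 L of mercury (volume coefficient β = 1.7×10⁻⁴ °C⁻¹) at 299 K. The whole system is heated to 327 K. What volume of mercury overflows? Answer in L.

0.156 L

The tank also expands: β_container ≈ 3α = 4.8×10⁻⁵ /K
Net overflow = V₀(β_liq − 3α_cont)ΔT
β − 3α = 1.70×10⁻⁴ − 4.8×10⁻⁵ = 1.22×10⁻⁴ /K; ΔT = 28 K
ΔV = 45.8 × 1.22×10⁻⁴ × 28 = 0.156 L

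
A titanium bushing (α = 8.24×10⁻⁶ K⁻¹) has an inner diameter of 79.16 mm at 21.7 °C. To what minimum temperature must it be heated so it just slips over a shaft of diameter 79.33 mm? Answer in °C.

Required Δd = 79.33 − 79.16 = 0.17 mm
Δd = αd₀ΔT ⇒ ΔT = Δd/(αd₀) = 0.17 / (8.24×10⁻⁶ × 79.16) = 260.62 K
T_min = 21.7 + 260.62 = 282.32 °C

T = 282 °C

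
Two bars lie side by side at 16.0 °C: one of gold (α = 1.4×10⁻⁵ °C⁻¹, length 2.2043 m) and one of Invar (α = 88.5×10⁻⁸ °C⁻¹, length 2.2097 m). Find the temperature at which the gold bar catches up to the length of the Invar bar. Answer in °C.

Equal length when α₁L₁ΔT − α₂L₂ΔT = L₂ − L₁ = 5.40×10⁻³ m
α₁L₁ = 3.08602×10⁻⁵, α₂L₂ = 1.9555845×10⁻⁶ → Δ(αL) = 2.89046155×10⁻⁵ m/K
ΔT = 5.40×10⁻³ / 2.89046155×10⁻⁵ = 186.821 K, so T = 16.0 + 186.821 = 202.821 °C

T = 202.8 °C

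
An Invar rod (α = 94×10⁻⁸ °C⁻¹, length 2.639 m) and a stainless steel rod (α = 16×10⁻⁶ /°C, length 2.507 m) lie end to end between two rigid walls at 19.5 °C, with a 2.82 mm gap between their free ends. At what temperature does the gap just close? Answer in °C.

T = 85.7 °C

α₁L₁ = 2.48066×10⁻⁶ m/K, α₂L₂ = 4.0112×10⁻⁵ m/K → total 4.259266×10⁻⁵ m/K
ΔT = g/(α₁L₁+α₂L₂) = 2.82×10⁻³ / 4.259266×10⁻⁵ = 66.209 K
T = 19.5 + 66.209 = 85.709 °C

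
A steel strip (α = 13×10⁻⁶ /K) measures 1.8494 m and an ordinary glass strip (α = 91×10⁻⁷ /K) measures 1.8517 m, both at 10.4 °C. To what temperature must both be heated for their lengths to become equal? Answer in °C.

T = 330.2 °C

Equal length when α₁L₁ΔT − α₂L₂ΔT = L₂ − L₁ = 2.30×10⁻³ m
α₁L₁ = 2.40422×10⁻⁵, α₂L₂ = 1.685047×10⁻⁵ → Δ(αL) = 7.19173×10⁻⁶ m/K
ΔT = 2.30×10⁻³ / 7.19173×10⁻⁶ = 319.812 K, so T = 10.4 + 319.812 = 330.212 °C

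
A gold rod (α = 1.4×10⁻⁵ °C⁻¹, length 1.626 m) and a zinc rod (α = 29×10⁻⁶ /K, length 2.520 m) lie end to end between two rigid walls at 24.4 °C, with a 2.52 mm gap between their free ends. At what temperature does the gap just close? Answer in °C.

T = 50.7 °C

Gap closes when ΔL₁ + ΔL₂ = 2.52 mm = 2.52×10⁻³ m
(α₁L₁ + α₂L₂)ΔT = g
α₁L₁ + α₂L₂ = 1.4×10⁻⁵×1.626 + 29×10⁻⁶×2.520 = 9.5844×10⁻⁵ m/K
ΔT = 2.52×10⁻³ / 9.5844×10⁻⁵ = 26.293 K
T = 24.4 + 26.293 = 50.693 °C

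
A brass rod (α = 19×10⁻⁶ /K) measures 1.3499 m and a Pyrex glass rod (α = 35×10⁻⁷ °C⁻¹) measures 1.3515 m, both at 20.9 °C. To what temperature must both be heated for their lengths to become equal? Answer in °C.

T = 97.39 °C

L₁(1 + α₁ΔT) = L₂(1 + α₂ΔT) ⇒ ΔT = (L₂ − L₁)/(α₁L₁ − α₂L₂)
L₂ − L₁ = 1.3515 − 1.3499 = 1.60×10⁻³ m
α₁L₁ − α₂L₂ = 19×10⁻⁶×1.3499 − 35×10⁻⁷×1.3515 = 2.091785×10⁻⁵ m/K
ΔT = 1.60×10⁻³ / 2.091785×10⁻⁵ = 76.4897 K
T = 20.9 + 76.4897 = 97.3897 °C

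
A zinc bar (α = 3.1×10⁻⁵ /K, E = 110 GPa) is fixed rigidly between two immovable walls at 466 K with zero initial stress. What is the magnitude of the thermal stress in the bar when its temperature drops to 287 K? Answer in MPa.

σ = 610 MPa

Fully constrained: the free strain ε = αΔT is blocked, so σ = Eε = EαΔT.
|ΔT| = 179 K
σ = 110×10⁹ × 3.1×10⁻⁵ × 179 = 6.10×10⁸ Pa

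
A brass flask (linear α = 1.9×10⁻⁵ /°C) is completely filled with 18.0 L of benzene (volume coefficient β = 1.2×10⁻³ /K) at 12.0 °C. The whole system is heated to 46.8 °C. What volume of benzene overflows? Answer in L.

0.716 L

The flask also expands: β_container ≈ 3α = 5.7×10⁻⁵ /K
Net overflow = V₀(β_liq − 3α_cont)ΔT
β − 3α = 1.20×10⁻³ − 5.7×10⁻⁵ = 1.143×10⁻³ /K; ΔT = 34.8 K
ΔV = 18.0 × 1.143×10⁻³ × 34.8 = 0.716 L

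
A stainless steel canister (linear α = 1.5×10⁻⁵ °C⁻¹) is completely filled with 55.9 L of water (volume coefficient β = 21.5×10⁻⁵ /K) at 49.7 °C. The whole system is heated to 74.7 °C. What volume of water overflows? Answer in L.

The canister also expands: β_container ≈ 3α = 4.5×10⁻⁵ /K
Net overflow = V₀(β_liq − 3α_cont)ΔT
β − 3α = 2.15×10⁻⁴ − 4.5×10⁻⁵ = 1.70×10⁻⁴ /K; ΔT = 25.0 K
ΔV = 55.9 × 1.70×10⁻⁴ × 25.0 = 0.238 L

0.238 L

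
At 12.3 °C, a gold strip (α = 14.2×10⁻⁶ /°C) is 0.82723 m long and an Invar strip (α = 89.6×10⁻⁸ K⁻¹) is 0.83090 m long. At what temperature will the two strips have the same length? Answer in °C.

T = 345.9 °C

L₁(1 + α₁ΔT) = L₂(1 + α₂ΔT) ⇒ ΔT = (L₂ − L₁)/(α₁L₁ − α₂L₂)
L₂ − L₁ = 0.83090 − 0.82723 = 3.67×10⁻³ m
α₁L₁ − α₂L₂ = 14.2×10⁻⁶×0.82723 − 89.6×10⁻⁸×0.83090 = 1.10021796×10⁻⁵ m/K
ΔT = 3.67×10⁻³ / 1.10021796×10⁻⁵ = 333.570 K
T = 12.3 + 333.570 = 345.870 °C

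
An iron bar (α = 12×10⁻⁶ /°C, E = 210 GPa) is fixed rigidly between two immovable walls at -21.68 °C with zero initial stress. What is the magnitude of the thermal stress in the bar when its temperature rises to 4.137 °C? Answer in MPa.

σ = 65.1 MPa

Fully constrained: the free strain ε = αΔT is blocked, so σ = Eε = EαΔT.
|ΔT| = 25.817 K
σ = 210×10⁹ × 12×10⁻⁶ × 25.817 = 6.51×10⁷ Pa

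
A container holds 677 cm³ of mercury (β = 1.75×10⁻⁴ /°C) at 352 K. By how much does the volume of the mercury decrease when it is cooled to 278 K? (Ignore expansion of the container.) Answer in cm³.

ΔV = 8.77 cm³

|ΔT| = |278 − 352| = 74 K
ΔV = βV₀ΔT = (1.75×10⁻⁴)(677)(74) = 8.77 cm³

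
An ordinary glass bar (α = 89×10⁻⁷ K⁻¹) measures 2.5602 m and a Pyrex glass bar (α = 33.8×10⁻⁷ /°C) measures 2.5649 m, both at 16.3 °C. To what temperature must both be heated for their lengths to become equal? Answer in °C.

T = 349.2 °C

L₁(1 + α₁ΔT) = L₂(1 + α₂ΔT) ⇒ ΔT = (L₂ − L₁)/(α₁L₁ − α₂L₂)
L₂ − L₁ = 2.5649 − 2.5602 = 4.70×10⁻³ m
α₁L₁ − α₂L₂ = 89×10⁻⁷×2.5602 − 33.8×10⁻⁷×2.5649 = 1.4116418×10⁻⁵ m/K
ΔT = 4.70×10⁻³ / 1.4116418×10⁻⁵ = 332.946 K
T = 16.3 + 332.946 = 349.246 °C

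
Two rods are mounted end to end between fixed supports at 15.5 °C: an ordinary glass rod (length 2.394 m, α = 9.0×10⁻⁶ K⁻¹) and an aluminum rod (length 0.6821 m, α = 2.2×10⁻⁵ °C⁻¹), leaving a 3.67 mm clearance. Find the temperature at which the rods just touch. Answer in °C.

T = 116 °C

α₁L₁ = 2.1546×10⁻⁵ m/K, α₂L₂ = 1.50062×10⁻⁵ m/K → total 3.65522×10⁻⁵ m/K
ΔT = g/(α₁L₁+α₂L₂) = 3.67×10⁻³ / 3.65522×10⁻⁵ = 100.40 K
T = 15.5 + 100.40 = 115.90 °C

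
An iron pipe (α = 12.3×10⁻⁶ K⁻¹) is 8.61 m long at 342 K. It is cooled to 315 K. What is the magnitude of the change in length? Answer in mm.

ΔL = 2.86 mm

|ΔT| = |315 − 342| = 27 K
ΔL = αL₀ΔT = (12.3×10⁻⁶)(8.61)(27) = 2.86×10⁻³ m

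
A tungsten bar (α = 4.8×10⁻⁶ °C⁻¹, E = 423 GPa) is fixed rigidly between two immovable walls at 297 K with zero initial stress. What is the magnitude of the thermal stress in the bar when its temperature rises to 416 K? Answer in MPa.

σ = 242 MPa

Fully constrained: the free strain ε = αΔT is blocked, so σ = Eε = EαΔT.
|ΔT| = 119 K
σ = 423×10⁹ × 4.8×10⁻⁶ × 119 = 2.42×10⁸ Pa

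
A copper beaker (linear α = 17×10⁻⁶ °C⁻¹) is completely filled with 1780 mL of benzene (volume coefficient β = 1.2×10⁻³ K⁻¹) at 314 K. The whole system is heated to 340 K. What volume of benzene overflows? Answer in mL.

The beaker also expands: β_container ≈ 3α = 5.1×10⁻⁵ /K
Net overflow = V₀(β_liq − 3α_cont)ΔT
β − 3α = 1.20×10⁻³ − 5.1×10⁻⁵ = 1.149×10⁻³ /K; ΔT = 26 K
ΔV = 1780 × 1.149×10⁻³ × 26 = 53.2 mL

53.2 mL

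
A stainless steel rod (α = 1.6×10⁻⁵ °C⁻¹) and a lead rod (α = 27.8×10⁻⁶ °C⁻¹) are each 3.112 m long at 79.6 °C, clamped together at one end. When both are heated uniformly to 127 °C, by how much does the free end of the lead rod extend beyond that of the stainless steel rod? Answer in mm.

ΔT = 47.4 K
stainless steel: ΔL = 1.6×10⁻⁵ × 3.112 m × 47.4 = 2.3601×10⁻³ m = 2.3601 mm
lead: ΔL = 27.8×10⁻⁶ × 3.112 m × 47.4 = 4.1007×10⁻³ m = 4.1007 mm
difference = 4.1007 − 2.3601 = 1.7406 mm

1.74 mm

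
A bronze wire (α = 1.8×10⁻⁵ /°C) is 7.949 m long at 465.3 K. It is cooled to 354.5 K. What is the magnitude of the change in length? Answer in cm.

ΔL = 1.59 cm

|ΔT| = |354.5 − 465.3| = 110.8 K
ΔL = αL₀ΔT = (1.8×10⁻⁵)(7.949)(110.8) = 1.59×10⁻² m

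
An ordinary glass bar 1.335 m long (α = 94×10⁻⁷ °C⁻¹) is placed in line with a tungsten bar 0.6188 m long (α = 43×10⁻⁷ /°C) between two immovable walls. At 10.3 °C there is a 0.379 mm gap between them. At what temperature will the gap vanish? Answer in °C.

T = 35.2 °C

Gap closes when ΔL₁ + ΔL₂ = 0.379 mm = 3.79×10⁻⁴ m
(α₁L₁ + α₂L₂)ΔT = g
α₁L₁ + α₂L₂ = 94×10⁻⁷×1.335 + 43×10⁻⁷×0.6188 = 1.520984×10⁻⁵ m/K
ΔT = 3.79×10⁻⁴ / 1.520984×10⁻⁵ = 24.918 K
T = 10.3 + 24.918 = 35.218 °C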